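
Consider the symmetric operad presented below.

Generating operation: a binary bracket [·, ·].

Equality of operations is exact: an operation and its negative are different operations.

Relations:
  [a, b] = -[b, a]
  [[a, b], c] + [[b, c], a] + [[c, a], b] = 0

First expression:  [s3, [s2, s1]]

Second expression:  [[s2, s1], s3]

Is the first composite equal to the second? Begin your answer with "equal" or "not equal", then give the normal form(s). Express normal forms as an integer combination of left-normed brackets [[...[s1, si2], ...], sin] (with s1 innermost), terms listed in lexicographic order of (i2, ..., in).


not equal; the first gives [[s1, s2], s3] and the second -[[s1, s2], s3]

The first composite normalizes to [[s1, s2], s3]
The second composite normalizes to -[[s1, s2], s3]
No match — not equal.


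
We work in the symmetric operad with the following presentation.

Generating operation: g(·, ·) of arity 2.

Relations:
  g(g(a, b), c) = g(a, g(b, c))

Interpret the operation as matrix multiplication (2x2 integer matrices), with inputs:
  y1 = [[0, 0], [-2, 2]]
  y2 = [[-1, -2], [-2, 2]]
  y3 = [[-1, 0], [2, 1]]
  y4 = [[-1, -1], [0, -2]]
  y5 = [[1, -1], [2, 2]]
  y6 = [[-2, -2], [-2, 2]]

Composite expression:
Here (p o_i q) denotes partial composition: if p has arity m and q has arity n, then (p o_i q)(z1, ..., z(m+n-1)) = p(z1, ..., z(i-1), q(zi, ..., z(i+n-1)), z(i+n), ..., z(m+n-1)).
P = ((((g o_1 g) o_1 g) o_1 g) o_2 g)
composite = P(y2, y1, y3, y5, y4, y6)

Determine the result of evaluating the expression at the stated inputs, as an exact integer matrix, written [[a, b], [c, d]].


[[-64, -16], [64, 16]]

g(y1, y3) = [[0, 0], [6, 2]]
g(y2, g(y1, y3)) = [[-12, -4], [12, 4]]
g(g(y2, g(y1, y3)), y5) = [[-20, 4], [20, -4]]
g(g(g(y2, g(y1, y3)), y5), y4) = [[20, 12], [-20, -12]]
g(g(g(g(y2, g(y1, y3)), y5), y4), y6) = [[-64, -16], [64, 16]]


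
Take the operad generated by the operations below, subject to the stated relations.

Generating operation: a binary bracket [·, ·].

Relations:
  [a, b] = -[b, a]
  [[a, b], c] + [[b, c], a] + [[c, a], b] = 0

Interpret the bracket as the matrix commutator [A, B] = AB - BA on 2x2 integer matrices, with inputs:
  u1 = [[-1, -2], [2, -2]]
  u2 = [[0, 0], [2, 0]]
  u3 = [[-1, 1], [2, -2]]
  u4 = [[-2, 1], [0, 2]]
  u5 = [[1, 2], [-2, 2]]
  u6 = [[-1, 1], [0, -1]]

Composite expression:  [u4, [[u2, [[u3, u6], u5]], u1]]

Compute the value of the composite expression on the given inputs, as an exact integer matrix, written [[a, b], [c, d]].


[u3, u6] = [[-2, 1], [0, 2]]
[[u3, u6], u5] = [[-2, -7], [-8, 2]]
[u2, [[u3, u6], u5]] = [[14, 0], [-8, -14]]
[[u2, [[u3, u6], u5]], u1] = [[-16, -56], [-64, 16]]
[u4, [[u2, [[u3, u6], u5]], u1]] = [[-64, 256], [-256, 64]]

[[-64, 256], [-256, 64]]


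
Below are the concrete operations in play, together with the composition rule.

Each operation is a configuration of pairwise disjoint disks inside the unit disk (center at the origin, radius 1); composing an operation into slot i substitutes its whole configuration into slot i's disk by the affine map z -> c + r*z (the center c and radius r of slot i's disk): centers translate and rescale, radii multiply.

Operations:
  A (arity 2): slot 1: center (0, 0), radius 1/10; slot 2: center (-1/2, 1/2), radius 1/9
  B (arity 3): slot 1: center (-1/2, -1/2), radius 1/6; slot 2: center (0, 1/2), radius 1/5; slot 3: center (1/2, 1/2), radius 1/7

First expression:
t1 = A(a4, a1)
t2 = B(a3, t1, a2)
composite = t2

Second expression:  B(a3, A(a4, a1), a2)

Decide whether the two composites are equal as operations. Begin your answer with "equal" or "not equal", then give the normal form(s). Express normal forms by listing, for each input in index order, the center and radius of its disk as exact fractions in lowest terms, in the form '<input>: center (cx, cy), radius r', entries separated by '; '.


Normal form of the first expression: a1: center (-1/10, 3/5), radius 1/45; a2: center (1/2, 1/2), radius 1/7; a3: center (-1/2, -1/2), radius 1/6; a4: center (0, 1/2), radius 1/50
Normal form of the second expression: a1: center (-1/10, 3/5), radius 1/45; a2: center (1/2, 1/2), radius 1/7; a3: center (-1/2, -1/2), radius 1/6; a4: center (0, 1/2), radius 1/50
Same normal form: equal.

equal; the common form is a1: center (-1/10, 3/5), radius 1/45; a2: center (1/2, 1/2), radius 1/7; a3: center (-1/2, -1/2), radius 1/6; a4: center (0, 1/2), radius 1/50


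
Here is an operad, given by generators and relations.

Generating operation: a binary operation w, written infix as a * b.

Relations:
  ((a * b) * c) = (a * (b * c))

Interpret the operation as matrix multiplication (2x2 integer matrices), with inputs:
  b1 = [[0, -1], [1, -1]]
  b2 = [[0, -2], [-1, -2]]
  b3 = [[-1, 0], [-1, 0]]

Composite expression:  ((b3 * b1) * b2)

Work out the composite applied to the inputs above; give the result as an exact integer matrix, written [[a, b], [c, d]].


[[-1, -2], [-1, -2]]

(b3 * b1) = [[0, 1], [0, 1]]
((b3 * b1) * b2) = [[-1, -2], [-1, -2]]


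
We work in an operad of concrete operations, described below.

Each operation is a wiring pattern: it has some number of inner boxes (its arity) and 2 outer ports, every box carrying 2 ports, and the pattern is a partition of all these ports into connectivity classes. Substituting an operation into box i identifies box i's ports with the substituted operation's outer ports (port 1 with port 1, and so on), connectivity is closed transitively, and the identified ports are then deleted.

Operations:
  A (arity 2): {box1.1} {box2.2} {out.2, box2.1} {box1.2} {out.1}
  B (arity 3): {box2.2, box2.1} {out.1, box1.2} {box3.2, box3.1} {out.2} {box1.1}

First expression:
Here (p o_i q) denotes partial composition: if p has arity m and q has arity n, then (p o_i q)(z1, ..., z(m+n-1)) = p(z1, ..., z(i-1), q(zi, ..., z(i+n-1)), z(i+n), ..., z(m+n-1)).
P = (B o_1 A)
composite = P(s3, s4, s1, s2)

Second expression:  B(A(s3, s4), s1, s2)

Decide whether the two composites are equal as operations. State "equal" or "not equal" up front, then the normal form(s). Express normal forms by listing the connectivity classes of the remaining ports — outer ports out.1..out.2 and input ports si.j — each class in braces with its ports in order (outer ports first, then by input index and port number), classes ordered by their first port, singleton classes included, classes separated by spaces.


equal — both sides give {out.1, s4.1} {out.2} {s1.1, s1.2} {s2.1, s2.2} {s3.1} {s3.2} {s4.2}

Normal form of the first expression: {out.1, s4.1} {out.2} {s1.1, s1.2} {s2.1, s2.2} {s3.1} {s3.2} {s4.2}
Normal form of the second expression: {out.1, s4.1} {out.2} {s1.1, s1.2} {s2.1, s2.2} {s3.1} {s3.2} {s4.2}
Identical normal forms: equal.


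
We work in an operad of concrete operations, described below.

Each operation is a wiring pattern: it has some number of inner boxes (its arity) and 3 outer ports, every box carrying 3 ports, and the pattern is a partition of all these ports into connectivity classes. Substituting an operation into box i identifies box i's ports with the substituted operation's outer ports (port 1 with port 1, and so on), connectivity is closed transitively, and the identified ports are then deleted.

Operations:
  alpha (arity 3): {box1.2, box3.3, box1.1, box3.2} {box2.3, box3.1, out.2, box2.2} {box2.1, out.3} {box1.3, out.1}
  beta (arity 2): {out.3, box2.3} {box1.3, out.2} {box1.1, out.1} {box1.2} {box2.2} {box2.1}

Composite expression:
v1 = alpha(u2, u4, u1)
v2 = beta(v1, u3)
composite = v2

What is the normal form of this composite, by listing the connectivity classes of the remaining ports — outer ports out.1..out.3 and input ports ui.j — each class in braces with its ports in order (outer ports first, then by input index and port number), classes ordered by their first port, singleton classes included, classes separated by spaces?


{out.1, u2.3} {out.2, u4.1} {out.3, u3.3} {u1.1, u4.2, u4.3} {u1.2, u1.3, u2.1, u2.2} {u3.1} {u3.2}


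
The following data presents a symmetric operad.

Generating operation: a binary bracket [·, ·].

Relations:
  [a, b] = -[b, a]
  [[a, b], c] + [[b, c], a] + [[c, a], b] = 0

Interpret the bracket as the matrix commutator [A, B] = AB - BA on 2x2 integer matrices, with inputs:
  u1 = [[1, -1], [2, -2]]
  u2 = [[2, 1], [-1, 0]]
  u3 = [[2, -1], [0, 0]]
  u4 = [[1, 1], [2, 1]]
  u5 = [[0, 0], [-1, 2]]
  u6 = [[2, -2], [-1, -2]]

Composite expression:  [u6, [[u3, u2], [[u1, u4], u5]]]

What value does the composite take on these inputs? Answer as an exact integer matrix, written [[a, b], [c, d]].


[u3, u2] = [[1, 4], [2, -1]]
[u1, u4] = [[-4, 3], [-6, 4]]
[[u1, u4], u5] = [[-3, 6], [4, 3]]
[[u3, u2], [[u1, u4], u5]] = [[4, 36], [-20, -4]]
[u6, [[u3, u2], [[u1, u4], u5]]] = [[76, 160], [72, -76]]

[[76, 160], [72, -76]]


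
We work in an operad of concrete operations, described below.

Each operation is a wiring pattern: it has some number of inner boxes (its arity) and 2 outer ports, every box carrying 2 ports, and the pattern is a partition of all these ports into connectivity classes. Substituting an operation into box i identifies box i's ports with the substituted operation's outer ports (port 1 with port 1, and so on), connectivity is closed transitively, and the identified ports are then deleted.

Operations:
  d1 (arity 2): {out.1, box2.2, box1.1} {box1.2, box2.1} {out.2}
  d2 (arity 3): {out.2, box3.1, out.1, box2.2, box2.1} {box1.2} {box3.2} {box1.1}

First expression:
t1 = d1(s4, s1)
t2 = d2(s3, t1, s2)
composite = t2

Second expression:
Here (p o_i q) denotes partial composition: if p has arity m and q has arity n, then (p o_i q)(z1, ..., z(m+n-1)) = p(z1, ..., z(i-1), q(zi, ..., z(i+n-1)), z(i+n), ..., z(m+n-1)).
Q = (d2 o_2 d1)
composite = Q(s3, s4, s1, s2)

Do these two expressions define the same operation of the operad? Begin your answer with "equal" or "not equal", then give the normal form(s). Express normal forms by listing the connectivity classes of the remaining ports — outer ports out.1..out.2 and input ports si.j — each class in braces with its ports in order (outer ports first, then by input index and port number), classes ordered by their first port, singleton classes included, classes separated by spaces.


equal: each reduces to {out.1, out.2, s1.2, s2.1, s4.1} {s1.1, s4.2} {s2.2} {s3.1} {s3.2}

In normal form, the first expression is {out.1, out.2, s1.2, s2.1, s4.1} {s1.1, s4.2} {s2.2} {s3.1} {s3.2}
In normal form, the second expression is {out.1, out.2, s1.2, s2.1, s4.1} {s1.1, s4.2} {s2.2} {s3.1} {s3.2}
Identical normal forms: equal.


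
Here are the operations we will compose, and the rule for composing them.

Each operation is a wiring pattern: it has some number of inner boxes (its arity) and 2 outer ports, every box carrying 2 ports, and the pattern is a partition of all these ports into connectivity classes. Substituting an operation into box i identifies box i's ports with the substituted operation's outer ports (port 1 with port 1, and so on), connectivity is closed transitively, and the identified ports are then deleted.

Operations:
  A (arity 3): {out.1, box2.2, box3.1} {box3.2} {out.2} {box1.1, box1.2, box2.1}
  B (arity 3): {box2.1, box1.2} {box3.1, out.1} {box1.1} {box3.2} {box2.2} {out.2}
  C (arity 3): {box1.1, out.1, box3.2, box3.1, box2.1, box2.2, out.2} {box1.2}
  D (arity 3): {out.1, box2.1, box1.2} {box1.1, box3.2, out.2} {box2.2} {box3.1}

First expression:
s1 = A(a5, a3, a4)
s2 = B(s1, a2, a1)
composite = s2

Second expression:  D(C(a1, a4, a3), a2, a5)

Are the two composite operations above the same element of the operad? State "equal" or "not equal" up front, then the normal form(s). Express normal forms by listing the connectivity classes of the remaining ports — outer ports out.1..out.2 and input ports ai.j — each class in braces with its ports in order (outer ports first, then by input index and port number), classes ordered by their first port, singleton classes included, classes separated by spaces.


not equal — first {out.1, a1.1} {out.2} {a1.2} {a2.1} {a2.2} {a3.1, a5.1, a5.2} {a3.2, a4.1} {a4.2}, second {out.1, out.2, a1.1, a2.1, a3.1, a3.2, a4.1, a4.2, a5.2} {a1.2} {a2.2} {a5.1}

The first composite normalizes to {out.1, a1.1} {out.2} {a1.2} {a2.1} {a2.2} {a3.1, a5.1, a5.2} {a3.2, a4.1} {a4.2}
The second composite normalizes to {out.1, out.2, a1.1, a2.1, a3.1, a3.2, a4.1, a4.2, a5.2} {a1.2} {a2.2} {a5.1}
The normal forms differ: not equal.


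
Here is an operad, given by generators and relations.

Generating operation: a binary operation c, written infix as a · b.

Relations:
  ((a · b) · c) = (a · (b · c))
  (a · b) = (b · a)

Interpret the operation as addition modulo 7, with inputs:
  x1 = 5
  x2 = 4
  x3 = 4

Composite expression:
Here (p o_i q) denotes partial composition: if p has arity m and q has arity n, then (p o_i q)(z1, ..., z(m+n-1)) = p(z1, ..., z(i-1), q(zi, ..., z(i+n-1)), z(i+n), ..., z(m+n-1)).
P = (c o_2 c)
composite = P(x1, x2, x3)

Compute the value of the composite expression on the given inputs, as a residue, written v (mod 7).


6 (mod 7)

(x2 · x3) = 1
(x1 · (x2 · x3)) = 6


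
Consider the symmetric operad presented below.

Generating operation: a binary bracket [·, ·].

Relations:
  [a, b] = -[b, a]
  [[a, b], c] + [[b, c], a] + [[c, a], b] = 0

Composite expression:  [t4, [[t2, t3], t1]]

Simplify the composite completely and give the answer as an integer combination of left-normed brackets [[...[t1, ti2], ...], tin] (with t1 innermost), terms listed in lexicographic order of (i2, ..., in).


[[[t1, t2], t3], t4] - [[[t1, t3], t2], t4]

Expand each bracket as ab - ba; the t1-initial words give the coefficients.
Composite bracket: [t4, [[t2, t3], t1]]
Each bracket splits as ab - ba, giving 8 signed words (2^3 = 8).
The t1-initial words carry the normal form:
  word t1t2t3t4 has sign +1, contributing +[[[t1, t2], t3], t4]
  word t1t3t2t4 has sign -1, contributing -[[[t1, t3], t2], t4]


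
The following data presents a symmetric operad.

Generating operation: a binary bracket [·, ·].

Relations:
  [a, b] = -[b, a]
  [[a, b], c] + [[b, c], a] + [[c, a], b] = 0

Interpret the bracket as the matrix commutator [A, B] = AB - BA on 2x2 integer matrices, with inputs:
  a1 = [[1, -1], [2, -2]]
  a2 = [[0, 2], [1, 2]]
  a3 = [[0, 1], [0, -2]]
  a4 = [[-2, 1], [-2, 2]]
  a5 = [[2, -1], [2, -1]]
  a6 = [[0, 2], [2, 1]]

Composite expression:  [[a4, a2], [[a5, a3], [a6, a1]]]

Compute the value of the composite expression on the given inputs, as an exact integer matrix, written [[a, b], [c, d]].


[a4, a2] = [[5, -6], [8, -5]]
[a5, a3] = [[-2, 5], [4, 2]]
[a6, a1] = [[6, -5], [8, -6]]
[[a5, a3], [a6, a1]] = [[60, -40], [80, -60]]
[[a4, a2], [[a5, a3], [a6, a1]]] = [[-160, 320], [160, 160]]

[[-160, 320], [160, 160]]


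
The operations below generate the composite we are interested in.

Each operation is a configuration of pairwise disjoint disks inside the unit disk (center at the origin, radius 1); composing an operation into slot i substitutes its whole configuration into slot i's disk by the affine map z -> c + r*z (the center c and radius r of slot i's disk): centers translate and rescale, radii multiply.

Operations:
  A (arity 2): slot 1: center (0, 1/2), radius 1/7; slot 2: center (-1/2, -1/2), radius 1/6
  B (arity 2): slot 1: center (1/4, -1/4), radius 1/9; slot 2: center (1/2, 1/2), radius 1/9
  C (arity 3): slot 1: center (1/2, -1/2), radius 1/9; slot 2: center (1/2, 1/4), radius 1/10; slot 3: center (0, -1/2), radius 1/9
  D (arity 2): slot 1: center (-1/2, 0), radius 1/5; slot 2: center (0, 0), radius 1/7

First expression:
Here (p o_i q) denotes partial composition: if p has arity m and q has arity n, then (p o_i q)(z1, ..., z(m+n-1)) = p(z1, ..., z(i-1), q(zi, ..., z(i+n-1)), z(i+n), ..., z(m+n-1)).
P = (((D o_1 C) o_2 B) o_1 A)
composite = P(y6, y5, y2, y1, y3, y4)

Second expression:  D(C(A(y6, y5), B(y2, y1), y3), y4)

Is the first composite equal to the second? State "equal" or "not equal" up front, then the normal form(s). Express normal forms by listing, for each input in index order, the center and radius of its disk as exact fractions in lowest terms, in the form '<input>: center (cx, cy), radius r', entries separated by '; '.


The first expression, normalized: y1: center (-39/100, 3/50), radius 1/450; y2: center (-79/200, 9/200), radius 1/450; y3: center (-1/2, -1/10), radius 1/45; y4: center (0, 0), radius 1/7; y5: center (-37/90, -1/9), radius 1/270; y6: center (-2/5, -4/45), radius 1/315
The second expression, normalized: y1: center (-39/100, 3/50), radius 1/450; y2: center (-79/200, 9/200), radius 1/450; y3: center (-1/2, -1/10), radius 1/45; y4: center (0, 0), radius 1/7; y5: center (-37/90, -1/9), radius 1/270; y6: center (-2/5, -4/45), radius 1/315
Same normal form: equal.

equal: each reduces to y1: center (-39/100, 3/50), radius 1/450; y2: center (-79/200, 9/200), radius 1/450; y3: center (-1/2, -1/10), radius 1/45; y4: center (0, 0), radius 1/7; y5: center (-37/90, -1/9), radius 1/270; y6: center (-2/5, -4/45), radius 1/315


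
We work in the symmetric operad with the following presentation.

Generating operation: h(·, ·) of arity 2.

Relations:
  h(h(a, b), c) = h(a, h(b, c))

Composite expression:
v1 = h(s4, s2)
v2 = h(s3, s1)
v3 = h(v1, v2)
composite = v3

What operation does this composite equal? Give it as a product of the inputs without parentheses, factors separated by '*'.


The h-tree's shape is irrelevant; the s-reading-order decides.
h(s4, s2) unparenthesizes to s4 * s2
h(s3, s1) unparenthesizes to s3 * s1
h(h(s4, s2), h(s3, s1)) unparenthesizes to s4 * s2 * s3 * s1

s4 * s2 * s3 * s1


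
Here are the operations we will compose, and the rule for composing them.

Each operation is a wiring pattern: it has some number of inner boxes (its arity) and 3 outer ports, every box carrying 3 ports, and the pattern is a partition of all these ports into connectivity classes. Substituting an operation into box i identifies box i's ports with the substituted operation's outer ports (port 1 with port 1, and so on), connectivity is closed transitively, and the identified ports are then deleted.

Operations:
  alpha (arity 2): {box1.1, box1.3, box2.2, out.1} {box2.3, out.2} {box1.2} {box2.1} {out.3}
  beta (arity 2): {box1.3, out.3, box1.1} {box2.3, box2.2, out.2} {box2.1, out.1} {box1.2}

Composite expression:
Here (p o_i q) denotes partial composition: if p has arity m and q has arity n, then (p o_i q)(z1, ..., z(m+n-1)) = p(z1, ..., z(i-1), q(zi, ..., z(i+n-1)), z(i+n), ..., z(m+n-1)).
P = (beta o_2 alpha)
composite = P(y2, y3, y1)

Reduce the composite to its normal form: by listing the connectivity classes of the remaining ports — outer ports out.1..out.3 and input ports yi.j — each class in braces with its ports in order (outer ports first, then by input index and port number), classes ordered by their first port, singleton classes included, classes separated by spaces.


{out.1, y1.2, y3.1, y3.3} {out.2, y1.3} {out.3, y2.1, y2.3} {y1.1} {y2.2} {y3.2}

Reachability decides: close wires over beta-identified ports.
the subtree at alpha composes to {out.1, y1.2, y3.1, y3.3} {out.2, y1.3} {out.3} {y1.1} {y3.2} on (y3, y1); out.j = own outer ports
the subtree at beta composes to {out.1, y1.2, y3.1, y3.3} {out.2, y1.3} {out.3, y2.1, y2.3} {y1.1} {y2.2} {y3.2} on (y2, y3, y1); out.j = own outer ports


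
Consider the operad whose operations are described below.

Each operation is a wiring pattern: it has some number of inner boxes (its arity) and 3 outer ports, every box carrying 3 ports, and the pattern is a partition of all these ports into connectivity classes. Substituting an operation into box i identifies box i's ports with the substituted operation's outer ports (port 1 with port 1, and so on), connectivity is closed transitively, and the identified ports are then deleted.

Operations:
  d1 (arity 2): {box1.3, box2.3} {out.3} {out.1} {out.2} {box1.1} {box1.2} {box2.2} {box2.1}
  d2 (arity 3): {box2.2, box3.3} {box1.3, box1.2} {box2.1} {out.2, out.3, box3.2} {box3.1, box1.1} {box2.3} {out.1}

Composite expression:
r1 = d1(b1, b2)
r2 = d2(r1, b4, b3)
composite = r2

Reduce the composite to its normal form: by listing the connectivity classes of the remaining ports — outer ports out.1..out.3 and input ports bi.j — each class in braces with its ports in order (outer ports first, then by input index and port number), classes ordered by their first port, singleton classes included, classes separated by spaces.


Connectivity passes through glued d2-boundaries; trace each wire chain.
after d1, the pattern on (b1, b2) reads {out.1} {out.2} {out.3} {b1.1} {b1.2} {b1.3, b2.3} {b2.1} {b2.2} (out.j = its outer ports)
after d2, the pattern on (b1, b2, b4, b3) reads {out.1} {out.2, out.3, b3.2} {b1.1} {b1.2} {b1.3, b2.3} {b2.1} {b2.2} {b3.1} {b3.3, b4.2} {b4.1} {b4.3} (out.j = its outer ports)

{out.1} {out.2, out.3, b3.2} {b1.1} {b1.2} {b1.3, b2.3} {b2.1} {b2.2} {b3.1} {b3.3, b4.2} {b4.1} {b4.3}


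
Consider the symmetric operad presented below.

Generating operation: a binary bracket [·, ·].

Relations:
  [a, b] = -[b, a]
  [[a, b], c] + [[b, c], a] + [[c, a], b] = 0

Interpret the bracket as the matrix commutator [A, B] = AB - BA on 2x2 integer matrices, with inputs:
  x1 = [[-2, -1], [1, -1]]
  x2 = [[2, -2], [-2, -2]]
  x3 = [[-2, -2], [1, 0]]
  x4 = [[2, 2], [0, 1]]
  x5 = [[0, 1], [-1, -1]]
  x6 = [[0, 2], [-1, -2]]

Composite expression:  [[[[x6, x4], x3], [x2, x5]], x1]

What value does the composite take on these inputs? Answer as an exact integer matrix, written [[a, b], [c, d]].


[[16, 24], [8, -16]]


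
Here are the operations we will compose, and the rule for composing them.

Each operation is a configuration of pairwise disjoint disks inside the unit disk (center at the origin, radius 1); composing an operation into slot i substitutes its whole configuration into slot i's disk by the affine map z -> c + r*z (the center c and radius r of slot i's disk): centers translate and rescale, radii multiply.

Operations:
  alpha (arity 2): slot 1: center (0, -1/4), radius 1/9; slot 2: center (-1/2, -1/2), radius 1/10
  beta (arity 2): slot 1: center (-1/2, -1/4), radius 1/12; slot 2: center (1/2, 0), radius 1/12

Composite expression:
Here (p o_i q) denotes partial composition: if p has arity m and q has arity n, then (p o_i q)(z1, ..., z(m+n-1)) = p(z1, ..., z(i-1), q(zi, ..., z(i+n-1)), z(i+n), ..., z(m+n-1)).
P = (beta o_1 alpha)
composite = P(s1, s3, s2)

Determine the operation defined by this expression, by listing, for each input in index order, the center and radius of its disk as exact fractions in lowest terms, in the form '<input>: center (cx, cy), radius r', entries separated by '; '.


s1: center (-1/2, -13/48), radius 1/108; s2: center (1/2, 0), radius 1/12; s3: center (-13/24, -7/24), radius 1/120

Follow each s-input down from beta: c' goes to c + r*c', radius to r*r'.
input s1: applying the 2 nested substitutions gives center (-1/2, -13/48), radius 1/108
input s3: applying the 2 nested substitutions gives center (-13/24, -7/24), radius 1/120
input s2: applying the 1 nested substitution gives center (1/2, 0), radius 1/12


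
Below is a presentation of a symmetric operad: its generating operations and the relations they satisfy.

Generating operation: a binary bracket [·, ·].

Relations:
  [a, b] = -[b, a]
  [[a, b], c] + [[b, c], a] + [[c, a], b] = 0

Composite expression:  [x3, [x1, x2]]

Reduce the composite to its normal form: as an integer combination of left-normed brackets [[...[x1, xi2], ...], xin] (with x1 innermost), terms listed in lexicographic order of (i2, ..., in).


Left-normed coefficients sit on the x1-initial expansion words.
Composite bracket: [x3, [x1, x2]]
The bracket unfolds into 4 signed words via [a, b] = ab - ba (2^2 = 4).
Words beginning with x1 determine it all:
  the word x1x2x3 carries sign -1 and contributes -[[x1, x2], x3]

-[[x1, x2], x3]


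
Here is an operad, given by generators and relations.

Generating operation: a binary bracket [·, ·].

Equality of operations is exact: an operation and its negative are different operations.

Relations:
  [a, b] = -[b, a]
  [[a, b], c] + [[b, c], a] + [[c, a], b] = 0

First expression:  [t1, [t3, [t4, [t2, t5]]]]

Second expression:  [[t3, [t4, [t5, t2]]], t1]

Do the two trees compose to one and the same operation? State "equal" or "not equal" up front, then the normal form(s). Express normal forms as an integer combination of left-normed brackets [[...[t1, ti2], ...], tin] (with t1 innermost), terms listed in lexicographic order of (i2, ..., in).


Reducing the first expression gives [[[[t1, t2], t5], t4], t3] - [[[[t1, t3], t2], t5], t4] + [[[[t1, t3], t4], t2], t5] - [[[[t1, t3], t4], t5], t2] + [[[[t1, t3], t5], t2], t4] - [[[[t1, t4], t2], t5], t3] + [[[[t1, t4], t5], t2], t3] - [[[[t1, t5], t2], t4], t3]
Reducing the second expression gives [[[[t1, t2], t5], t4], t3] - [[[[t1, t3], t2], t5], t4] + [[[[t1, t3], t4], t2], t5] - [[[[t1, t3], t4], t5], t2] + [[[[t1, t3], t5], t2], t4] - [[[[t1, t4], t2], t5], t3] + [[[[t1, t4], t5], t2], t3] - [[[[t1, t5], t2], t4], t3]
The forms coincide; equal.

equal: each reduces to [[[[t1, t2], t5], t4], t3] - [[[[t1, t3], t2], t5], t4] + [[[[t1, t3], t4], t2], t5] - [[[[t1, t3], t4], t5], t2] + [[[[t1, t3], t5], t2], t4] - [[[[t1, t4], t2], t5], t3] + [[[[t1, t4], t5], t2], t3] - [[[[t1, t5], t2], t4], t3]


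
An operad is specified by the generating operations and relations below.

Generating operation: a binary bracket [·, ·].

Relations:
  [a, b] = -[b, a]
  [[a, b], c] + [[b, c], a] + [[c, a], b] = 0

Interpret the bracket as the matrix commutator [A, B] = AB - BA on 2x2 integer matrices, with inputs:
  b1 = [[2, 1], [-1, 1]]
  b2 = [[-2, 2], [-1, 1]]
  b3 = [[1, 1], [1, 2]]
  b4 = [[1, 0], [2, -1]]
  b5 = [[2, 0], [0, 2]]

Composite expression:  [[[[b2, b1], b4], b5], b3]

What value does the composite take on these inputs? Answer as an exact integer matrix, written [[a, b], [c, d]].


[[0, 0], [0, 0]]

[b2, b1] = [[-1, -5], [-4, 1]]
[[b2, b1], b4] = [[-10, 10], [-4, 10]]
[[[b2, b1], b4], b5] = [[0, 0], [0, 0]]
[[[[b2, b1], b4], b5], b3] = [[0, 0], [0, 0]]


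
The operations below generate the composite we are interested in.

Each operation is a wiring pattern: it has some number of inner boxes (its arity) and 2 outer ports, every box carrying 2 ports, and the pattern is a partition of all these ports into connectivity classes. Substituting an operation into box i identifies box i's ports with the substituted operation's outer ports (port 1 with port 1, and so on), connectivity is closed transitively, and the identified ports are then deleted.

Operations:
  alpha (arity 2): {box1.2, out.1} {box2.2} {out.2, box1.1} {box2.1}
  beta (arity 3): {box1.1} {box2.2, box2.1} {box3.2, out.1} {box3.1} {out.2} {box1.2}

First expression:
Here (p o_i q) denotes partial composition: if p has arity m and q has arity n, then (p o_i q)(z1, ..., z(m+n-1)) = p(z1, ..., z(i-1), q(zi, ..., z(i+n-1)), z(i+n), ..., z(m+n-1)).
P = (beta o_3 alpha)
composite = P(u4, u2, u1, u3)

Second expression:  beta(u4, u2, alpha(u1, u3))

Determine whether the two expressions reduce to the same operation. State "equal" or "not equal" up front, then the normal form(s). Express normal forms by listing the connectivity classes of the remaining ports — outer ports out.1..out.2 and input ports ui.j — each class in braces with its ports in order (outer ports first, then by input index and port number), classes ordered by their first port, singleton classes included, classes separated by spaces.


In normal form, the first expression is {out.1, u1.1} {out.2} {u1.2} {u2.1, u2.2} {u3.1} {u3.2} {u4.1} {u4.2}
In normal form, the second expression is {out.1, u1.1} {out.2} {u1.2} {u2.1, u2.2} {u3.1} {u3.2} {u4.1} {u4.2}
The forms coincide; equal.

equal; the common form is {out.1, u1.1} {out.2} {u1.2} {u2.1, u2.2} {u3.1} {u3.2} {u4.1} {u4.2}


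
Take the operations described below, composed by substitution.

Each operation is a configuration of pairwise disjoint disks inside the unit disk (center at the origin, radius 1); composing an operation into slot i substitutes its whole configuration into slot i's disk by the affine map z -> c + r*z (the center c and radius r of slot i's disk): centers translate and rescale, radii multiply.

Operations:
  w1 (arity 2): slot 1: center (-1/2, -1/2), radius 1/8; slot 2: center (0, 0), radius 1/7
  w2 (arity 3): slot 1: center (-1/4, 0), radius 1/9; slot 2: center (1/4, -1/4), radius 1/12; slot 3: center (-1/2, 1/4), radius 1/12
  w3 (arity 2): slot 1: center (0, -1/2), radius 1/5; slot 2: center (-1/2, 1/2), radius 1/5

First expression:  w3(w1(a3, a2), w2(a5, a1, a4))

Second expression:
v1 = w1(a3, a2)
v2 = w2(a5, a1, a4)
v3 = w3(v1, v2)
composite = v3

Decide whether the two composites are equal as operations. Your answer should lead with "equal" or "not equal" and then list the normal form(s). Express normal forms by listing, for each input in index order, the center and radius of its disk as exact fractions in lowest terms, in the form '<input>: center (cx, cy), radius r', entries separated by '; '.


The first expression reduces to a1: center (-9/20, 9/20), radius 1/60; a2: center (0, -1/2), radius 1/35; a3: center (-1/10, -3/5), radius 1/40; a4: center (-3/5, 11/20), radius 1/60; a5: center (-11/20, 1/2), radius 1/45
The second expression reduces to a1: center (-9/20, 9/20), radius 1/60; a2: center (0, -1/2), radius 1/35; a3: center (-1/10, -3/5), radius 1/40; a4: center (-3/5, 11/20), radius 1/60; a5: center (-11/20, 1/2), radius 1/45
The normal forms match — equal.

equal; the common form is a1: center (-9/20, 9/20), radius 1/60; a2: center (0, -1/2), radius 1/35; a3: center (-1/10, -3/5), radius 1/40; a4: center (-3/5, 11/20), radius 1/60; a5: center (-11/20, 1/2), radius 1/45


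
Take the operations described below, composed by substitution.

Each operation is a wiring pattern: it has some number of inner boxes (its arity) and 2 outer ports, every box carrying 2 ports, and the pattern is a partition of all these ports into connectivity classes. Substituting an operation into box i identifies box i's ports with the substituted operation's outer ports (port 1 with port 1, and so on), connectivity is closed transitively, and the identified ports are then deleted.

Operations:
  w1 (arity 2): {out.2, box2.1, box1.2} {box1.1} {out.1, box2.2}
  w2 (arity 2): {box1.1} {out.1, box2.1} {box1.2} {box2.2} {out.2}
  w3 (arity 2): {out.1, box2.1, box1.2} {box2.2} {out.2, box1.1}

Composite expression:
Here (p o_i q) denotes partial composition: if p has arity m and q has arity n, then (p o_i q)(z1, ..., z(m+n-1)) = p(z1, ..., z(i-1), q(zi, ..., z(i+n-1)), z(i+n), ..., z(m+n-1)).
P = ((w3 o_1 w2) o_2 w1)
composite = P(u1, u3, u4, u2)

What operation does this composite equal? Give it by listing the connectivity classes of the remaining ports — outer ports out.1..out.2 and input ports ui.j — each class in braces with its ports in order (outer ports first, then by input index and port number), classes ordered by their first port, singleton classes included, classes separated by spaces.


{out.1, u2.1} {out.2, u4.2} {u1.1} {u1.2} {u2.2} {u3.1} {u3.2, u4.1}

After gluing at w3, chains via deleted ports link the u-ports.
after w1, the pattern on (u3, u4) reads {out.1, u4.2} {out.2, u3.2, u4.1} {u3.1} (out.j = its outer ports)
after w2, the pattern on (u1, u3, u4) reads {out.1, u4.2} {out.2} {u1.1} {u1.2} {u3.1} {u3.2, u4.1} (out.j = its outer ports)
after w3, the pattern on (u1, u3, u4, u2) reads {out.1, u2.1} {out.2, u4.2} {u1.1} {u1.2} {u2.2} {u3.1} {u3.2, u4.1} (out.j = its outer ports)


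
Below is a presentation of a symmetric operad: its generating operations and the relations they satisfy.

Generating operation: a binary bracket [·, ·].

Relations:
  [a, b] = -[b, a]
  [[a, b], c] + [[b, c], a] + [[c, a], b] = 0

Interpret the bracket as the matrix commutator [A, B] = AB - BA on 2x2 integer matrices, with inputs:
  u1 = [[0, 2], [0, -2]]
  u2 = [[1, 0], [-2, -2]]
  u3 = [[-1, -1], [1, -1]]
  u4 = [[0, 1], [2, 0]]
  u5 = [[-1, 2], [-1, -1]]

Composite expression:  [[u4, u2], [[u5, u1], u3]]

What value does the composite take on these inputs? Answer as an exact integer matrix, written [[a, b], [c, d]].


[[36, -20], [-88, -36]]

[u4, u2] = [[-2, -3], [6, 2]]
[u5, u1] = [[2, -4], [-2, -2]]
[[u5, u1], u3] = [[-6, -4], [-4, 6]]
[[u4, u2], [[u5, u1], u3]] = [[36, -20], [-88, -36]]


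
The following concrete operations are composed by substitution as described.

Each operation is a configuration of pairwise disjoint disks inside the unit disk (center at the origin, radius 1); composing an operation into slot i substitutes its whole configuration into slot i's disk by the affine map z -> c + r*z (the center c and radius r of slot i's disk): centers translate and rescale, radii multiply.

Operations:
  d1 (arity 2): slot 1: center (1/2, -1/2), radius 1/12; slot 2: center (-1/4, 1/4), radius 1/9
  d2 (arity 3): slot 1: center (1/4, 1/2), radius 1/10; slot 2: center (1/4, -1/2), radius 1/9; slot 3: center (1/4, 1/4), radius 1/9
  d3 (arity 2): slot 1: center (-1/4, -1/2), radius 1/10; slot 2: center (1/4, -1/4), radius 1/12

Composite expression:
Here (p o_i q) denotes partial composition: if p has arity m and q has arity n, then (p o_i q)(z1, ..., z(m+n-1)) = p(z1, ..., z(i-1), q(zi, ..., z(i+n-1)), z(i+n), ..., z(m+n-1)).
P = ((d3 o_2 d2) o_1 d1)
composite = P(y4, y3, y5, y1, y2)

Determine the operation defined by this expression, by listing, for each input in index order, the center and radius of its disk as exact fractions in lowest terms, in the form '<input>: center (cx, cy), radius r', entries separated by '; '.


Below d3, radii multiply path by path; the y-disk centers shift.
for y4, the 2-step affine chain lands on center (-1/5, -11/20), radius 1/120
for y3, the 2-step affine chain lands on center (-11/40, -19/40), radius 1/90
for y5, the 2-step affine chain lands on center (13/48, -5/24), radius 1/120
for y1, the 2-step affine chain lands on center (13/48, -7/24), radius 1/108
for y2, the 2-step affine chain lands on center (13/48, -11/48), radius 1/108

y1: center (13/48, -7/24), radius 1/108; y2: center (13/48, -11/48), radius 1/108; y3: center (-11/40, -19/40), radius 1/90; y4: center (-1/5, -11/20), radius 1/120; y5: center (13/48, -5/24), radius 1/120


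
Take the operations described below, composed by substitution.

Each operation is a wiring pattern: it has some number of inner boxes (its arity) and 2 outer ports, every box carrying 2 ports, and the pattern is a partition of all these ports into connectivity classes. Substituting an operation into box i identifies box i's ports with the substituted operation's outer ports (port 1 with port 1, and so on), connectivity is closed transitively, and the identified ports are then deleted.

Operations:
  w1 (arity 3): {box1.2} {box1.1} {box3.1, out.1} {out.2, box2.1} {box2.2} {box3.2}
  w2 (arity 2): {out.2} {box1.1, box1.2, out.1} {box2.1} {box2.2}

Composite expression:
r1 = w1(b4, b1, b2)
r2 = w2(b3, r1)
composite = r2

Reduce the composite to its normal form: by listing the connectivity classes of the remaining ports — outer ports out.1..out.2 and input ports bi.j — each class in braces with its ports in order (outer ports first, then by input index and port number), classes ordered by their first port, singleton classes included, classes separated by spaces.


{out.1, b3.1, b3.2} {out.2} {b1.1} {b1.2} {b2.1} {b2.2} {b4.1} {b4.2}

After gluing at w2, chains via deleted ports link the b-ports.
composing w1 on (b4, b1, b2), with out.j its own outer ports: {out.1, b2.1} {out.2, b1.1} {b1.2} {b2.2} {b4.1} {b4.2}
composing w2 on (b3, b4, b1, b2), with out.j its own outer ports: {out.1, b3.1, b3.2} {out.2} {b1.1} {b1.2} {b2.1} {b2.2} {b4.1} {b4.2}


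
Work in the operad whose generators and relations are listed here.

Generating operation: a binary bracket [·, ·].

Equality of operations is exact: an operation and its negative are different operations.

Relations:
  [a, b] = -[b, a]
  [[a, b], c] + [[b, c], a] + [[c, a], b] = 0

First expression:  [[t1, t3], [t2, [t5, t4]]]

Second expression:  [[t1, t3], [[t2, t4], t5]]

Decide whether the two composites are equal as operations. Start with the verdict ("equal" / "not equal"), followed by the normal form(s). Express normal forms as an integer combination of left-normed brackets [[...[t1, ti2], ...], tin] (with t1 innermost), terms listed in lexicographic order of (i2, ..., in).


not equal: they reduce to -[[[[t1, t3], t2], t4], t5] + [[[[t1, t3], t2], t5], t4] + [[[[t1, t3], t4], t5], t2] - [[[[t1, t3], t5], t4], t2] and [[[[t1, t3], t2], t4], t5] - [[[[t1, t3], t4], t2], t5] - [[[[t1, t3], t5], t2], t4] + [[[[t1, t3], t5], t4], t2]


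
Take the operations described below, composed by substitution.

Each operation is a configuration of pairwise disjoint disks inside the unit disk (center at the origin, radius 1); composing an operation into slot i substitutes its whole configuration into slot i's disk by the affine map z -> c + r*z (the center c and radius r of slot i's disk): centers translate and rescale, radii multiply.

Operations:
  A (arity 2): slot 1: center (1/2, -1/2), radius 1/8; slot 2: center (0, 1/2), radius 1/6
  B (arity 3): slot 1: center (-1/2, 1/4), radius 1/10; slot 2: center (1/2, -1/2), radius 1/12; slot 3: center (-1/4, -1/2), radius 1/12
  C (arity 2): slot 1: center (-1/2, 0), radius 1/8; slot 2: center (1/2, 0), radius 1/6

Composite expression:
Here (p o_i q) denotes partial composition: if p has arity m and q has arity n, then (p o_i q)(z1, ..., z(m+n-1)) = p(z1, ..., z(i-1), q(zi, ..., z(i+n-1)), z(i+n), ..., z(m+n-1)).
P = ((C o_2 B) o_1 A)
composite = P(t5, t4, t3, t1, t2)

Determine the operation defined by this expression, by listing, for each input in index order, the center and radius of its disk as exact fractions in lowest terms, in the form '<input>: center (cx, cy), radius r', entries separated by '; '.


Each t-disk chains the slot maps above it in C; radii multiply.
input t5: composing its 2 substitution steps yields center (-7/16, -1/16), radius 1/64
input t4: composing its 2 substitution steps yields center (-1/2, 1/16), radius 1/48
input t3: composing its 2 substitution steps yields center (5/12, 1/24), radius 1/60
input t1: composing its 2 substitution steps yields center (7/12, -1/12), radius 1/72
input t2: composing its 2 substitution steps yields center (11/24, -1/12), radius 1/72

t1: center (7/12, -1/12), radius 1/72; t2: center (11/24, -1/12), radius 1/72; t3: center (5/12, 1/24), radius 1/60; t4: center (-1/2, 1/16), radius 1/48; t5: center (-7/16, -1/16), radius 1/64


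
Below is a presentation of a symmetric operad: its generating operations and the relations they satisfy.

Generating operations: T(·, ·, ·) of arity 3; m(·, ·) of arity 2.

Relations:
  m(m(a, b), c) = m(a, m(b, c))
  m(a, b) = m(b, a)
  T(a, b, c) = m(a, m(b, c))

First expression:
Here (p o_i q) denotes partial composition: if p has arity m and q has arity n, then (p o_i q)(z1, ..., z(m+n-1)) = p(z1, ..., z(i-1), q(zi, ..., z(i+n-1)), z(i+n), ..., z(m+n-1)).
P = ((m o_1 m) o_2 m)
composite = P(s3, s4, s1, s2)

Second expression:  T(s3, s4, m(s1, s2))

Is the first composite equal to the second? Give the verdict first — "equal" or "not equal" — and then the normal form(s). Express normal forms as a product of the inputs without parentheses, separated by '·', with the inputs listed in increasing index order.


equal: each reduces to s1 · s2 · s3 · s4


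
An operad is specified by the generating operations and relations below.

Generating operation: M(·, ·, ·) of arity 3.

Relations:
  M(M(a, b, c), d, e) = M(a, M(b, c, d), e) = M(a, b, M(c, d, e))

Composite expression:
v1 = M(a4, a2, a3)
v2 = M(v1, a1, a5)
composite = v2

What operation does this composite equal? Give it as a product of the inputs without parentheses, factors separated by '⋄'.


a4 ⋄ a2 ⋄ a3 ⋄ a1 ⋄ a5

Key point: M is associative — brackets drop, the a-order remains.
M(a4, a2, a3) spells out as a4 ⋄ a2 ⋄ a3
M(M(a4, a2, a3), a1, a5) spells out as a4 ⋄ a2 ⋄ a3 ⋄ a1 ⋄ a5


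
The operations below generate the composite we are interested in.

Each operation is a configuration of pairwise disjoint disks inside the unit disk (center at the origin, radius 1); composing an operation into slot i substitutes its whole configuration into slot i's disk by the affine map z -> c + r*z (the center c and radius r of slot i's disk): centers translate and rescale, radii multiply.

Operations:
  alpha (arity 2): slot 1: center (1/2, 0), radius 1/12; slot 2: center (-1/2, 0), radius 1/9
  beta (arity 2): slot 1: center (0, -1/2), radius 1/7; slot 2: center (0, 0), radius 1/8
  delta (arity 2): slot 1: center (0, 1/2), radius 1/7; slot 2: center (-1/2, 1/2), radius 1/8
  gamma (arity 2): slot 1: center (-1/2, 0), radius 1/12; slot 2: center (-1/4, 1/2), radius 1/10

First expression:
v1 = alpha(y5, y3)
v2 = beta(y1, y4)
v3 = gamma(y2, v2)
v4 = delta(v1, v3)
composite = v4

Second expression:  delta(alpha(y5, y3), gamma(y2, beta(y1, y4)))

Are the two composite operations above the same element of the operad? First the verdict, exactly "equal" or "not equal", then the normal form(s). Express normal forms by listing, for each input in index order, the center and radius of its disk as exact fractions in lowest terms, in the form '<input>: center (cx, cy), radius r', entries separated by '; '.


equal: each reduces to y1: center (-17/32, 89/160), radius 1/560; y2: center (-9/16, 1/2), radius 1/96; y3: center (-1/14, 1/2), radius 1/63; y4: center (-17/32, 9/16), radius 1/640; y5: center (1/14, 1/2), radius 1/84

The first composite normalizes to y1: center (-17/32, 89/160), radius 1/560; y2: center (-9/16, 1/2), radius 1/96; y3: center (-1/14, 1/2), radius 1/63; y4: center (-17/32, 9/16), radius 1/640; y5: center (1/14, 1/2), radius 1/84
The second composite normalizes to y1: center (-17/32, 89/160), radius 1/560; y2: center (-9/16, 1/2), radius 1/96; y3: center (-1/14, 1/2), radius 1/63; y4: center (-17/32, 9/16), radius 1/640; y5: center (1/14, 1/2), radius 1/84
The forms coincide; equal.
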